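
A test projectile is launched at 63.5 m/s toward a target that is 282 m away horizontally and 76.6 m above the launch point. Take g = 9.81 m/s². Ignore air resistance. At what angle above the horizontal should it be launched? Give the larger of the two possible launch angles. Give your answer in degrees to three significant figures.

Trajectory: y = x tanθ − g x² (1 + tan²θ)/(2v₀²). With x = 282, y = 76.6, v₀ = 63.5, g = 9.81:
96.74 tan²θ − 282 tanθ + (173.3) = 0.
tanθ = [282 ± √(282² − 4 × 96.74 × (173.3))] / (2 × 96.74) = (282 ± 111.6) / 193.5, giving tanθ = 0.8808 or 2.034.
θ = 41.37° or 63.82°; the larger is 63.82°.

63.8°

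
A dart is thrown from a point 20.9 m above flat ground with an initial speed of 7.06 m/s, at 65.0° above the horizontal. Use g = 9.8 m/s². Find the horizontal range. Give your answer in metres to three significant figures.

8.41 m

Components: vₓ = 7.060 cos 65.0° = 2.984 m/s, v_y0 = 7.060 sin 65.0° = 6.399 m/s.
With up positive and y = 0 at the ground: y(t) = 20.9 + (6.399) t − 4.900 t². Setting y = 0 and taking the positive root: t = [6.399 + √(6.399² + 2·9.80·20.9)] / 9.80 = (6.399 + 21.23) / 9.80 = 2.819 s.
Horizontal distance: R = vₓ t = 2.984 × 2.819 = 8.411 m.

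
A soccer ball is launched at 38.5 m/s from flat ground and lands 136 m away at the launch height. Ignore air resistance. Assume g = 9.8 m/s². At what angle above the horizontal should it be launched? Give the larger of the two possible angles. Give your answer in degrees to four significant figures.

57.98°

R = v₀² sin 2θ / g gives sin 2θ = gR/v₀² = 9.80·136/38.5² = 0.8992.
2θ = 64.05° or 180° − 64.05° = 116.0°, so θ = 32.02° or 57.98°.
The larger angle is 57.98°.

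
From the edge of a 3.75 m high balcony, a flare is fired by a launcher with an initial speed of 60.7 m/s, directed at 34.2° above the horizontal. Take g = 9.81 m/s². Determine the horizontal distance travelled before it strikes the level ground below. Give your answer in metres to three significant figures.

vₓ = 60.70 cos 34.2° = 50.20 m/s; v_y0 = 60.70 sin 34.2° = 34.12 m/s.
With up positive and y = 0 at the ground: y(t) = 3.75 + (34.12) t − 4.905 t². Setting y = 0 and taking the positive root: t = [34.12 + √(34.12² + 2·9.81·3.75)] / 9.81 = (34.12 + 35.18) / 9.81 = 7.064 s.
Horizontal distance: R = vₓ t = 50.20 × 7.064 = 354.6 m.

355 m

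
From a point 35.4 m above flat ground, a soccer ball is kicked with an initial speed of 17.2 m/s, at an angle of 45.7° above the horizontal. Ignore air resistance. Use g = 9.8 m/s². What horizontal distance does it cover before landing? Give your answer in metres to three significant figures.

50.7 m

Components: vₓ = 17.20 cos 45.7° = 12.01 m/s, v_y0 = 17.20 sin 45.7° = 12.31 m/s.
Vertical motion (up positive, ground at y = 0): 4.900 t² − (12.31) t − 35.4 = 0, so t = (12.31 + √(12.31² + 2·9.80·35.4)) / 9.80 = (12.31 + 29.08) / 9.80 = 4.223 s.
Horizontal distance: R = vₓ t = 12.01 × 4.223 = 50.73 m.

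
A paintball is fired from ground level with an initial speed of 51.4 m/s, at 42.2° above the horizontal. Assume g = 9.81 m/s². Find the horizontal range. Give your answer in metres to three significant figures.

268 m

Horizontal component vₓ = 51.40 cos 42.2° = 38.08 m/s; vertical v_y0 = 51.40 sin 42.2° = 34.53 m/s.
Flight time T = 2 v_y0 / g = 7.039 s.
Horizontal distance R = vₓ T = 38.08 × 7.039 = 268.0 m.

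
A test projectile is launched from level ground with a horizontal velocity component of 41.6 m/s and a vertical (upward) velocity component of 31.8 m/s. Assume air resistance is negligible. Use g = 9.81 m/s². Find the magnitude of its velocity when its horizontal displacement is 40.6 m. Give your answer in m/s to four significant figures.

47.17 m/s

Time to reach x = 40.6 m: t = x/vₓ = 40.6/41.60 = 0.9760 s.
Vertical velocity there: v_y = v_y0 − g t = 31.80 − 9.81 × 0.9760 = 22.23 m/s.
Speed: √(vₓ² + v_y²) = √(41.60² + 22.23²) = 47.17 m/s.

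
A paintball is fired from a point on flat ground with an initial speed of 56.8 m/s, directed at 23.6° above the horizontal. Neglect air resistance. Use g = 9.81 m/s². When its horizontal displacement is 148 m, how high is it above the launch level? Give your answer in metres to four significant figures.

25.00 m

Horizontal component vₓ = 56.80 cos 23.6° = 52.05 m/s; vertical v_y0 = 56.80 sin 23.6° = 22.74 m/s.
At x = 148 m, t = x/vₓ = 148/52.05 = 2.843 s.
Height: y = v_y0 t − ½ g t² = 22.74 × 2.843 − 4.905 × 2.843² = 64.66 − 39.66 = 25.00 m.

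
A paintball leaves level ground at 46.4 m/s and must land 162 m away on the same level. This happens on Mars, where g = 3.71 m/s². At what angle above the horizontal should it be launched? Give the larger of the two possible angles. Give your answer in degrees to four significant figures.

R = v₀² sin 2θ / g gives sin 2θ = gR/v₀² = 3.71·162/46.4² = 0.2792.
2θ = 16.21° or 180° − 16.21° = 163.8°, so θ = 8.105° or 81.89°.
The larger angle is 81.89°.

81.89°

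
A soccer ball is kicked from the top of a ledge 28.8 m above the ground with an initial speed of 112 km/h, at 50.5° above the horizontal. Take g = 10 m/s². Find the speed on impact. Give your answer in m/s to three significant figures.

Convert: 112 km/h = 112/3.6 = 31.11 m/s.
Components: vₓ = 31.11 cos 50.5° = 19.79 m/s, v_y0 = 31.11 sin 50.5° = 24.01 m/s.
With up positive and y = 0 at the ground: y(t) = 28.8 + (24.01) t − 5.000 t². Setting y = 0 and taking the positive root: t = [24.01 + √(24.01² + 2·10.0·28.8)] / 10.0 = (24.01 + 33.95) / 10.0 = 5.795 s.
Vertical velocity at impact: v_y = v_y0 − g t = 24.01 − 10.0 × 5.795 = −33.95 m/s.
Speed: |v| = √(vₓ² + v_y²) = √(19.79² + 33.95²) = 39.29 m/s.

39.3 m/s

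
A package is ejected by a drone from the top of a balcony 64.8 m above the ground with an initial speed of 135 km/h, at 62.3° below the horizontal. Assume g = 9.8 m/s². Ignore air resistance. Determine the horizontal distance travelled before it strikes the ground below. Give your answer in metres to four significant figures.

27.58 m

Convert: 135 km/h = 135/3.6 = 37.50 m/s.
Horizontal component vₓ = 37.50 cos 62.3° = 17.43 m/s; vertical v_y0 = −33.20 m/s (downward).
With up positive and y = 0 at the ground: y(t) = 64.8 + (−33.20) t − 4.900 t². Setting y = 0 and taking the positive root: t = [−33.20 + √(33.20² + 2·9.80·64.8)] / 9.80 = (−33.20 + 48.71) / 9.80 = 1.582 s.
Horizontal distance: R = vₓ t = 17.43 × 1.582 = 27.58 m.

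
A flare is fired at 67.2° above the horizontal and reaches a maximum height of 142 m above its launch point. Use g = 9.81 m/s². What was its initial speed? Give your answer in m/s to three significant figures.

57.3 m/s

At the peak v_y = 0, so v_y0 = √(2gH) = √(2 × 9.81 × 142) = 52.78 m/s.
v_y0 = v₀ sin θ ⇒ v₀ = 52.78 / sin 67.2° = 57.26 m/s.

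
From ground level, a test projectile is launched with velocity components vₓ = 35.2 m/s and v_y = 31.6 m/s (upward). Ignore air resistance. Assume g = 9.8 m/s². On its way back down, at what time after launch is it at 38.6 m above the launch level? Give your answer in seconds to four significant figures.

4.812 s

Height y(t) = 31.60 t − 4.900 t² = 38.6 gives 4.900 t² − 31.60 t + 38.6 = 0.
t = [31.60 ± √(31.60² − 2·9.80·38.6)] / 9.80 = (31.60 ± 15.56) / 9.80, so t = 1.637 s or t = 4.812 s.
The descending-branch root is 4.812 s.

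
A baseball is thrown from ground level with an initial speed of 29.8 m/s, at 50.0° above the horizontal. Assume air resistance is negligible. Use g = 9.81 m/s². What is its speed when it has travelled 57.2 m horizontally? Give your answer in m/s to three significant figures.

Horizontal component vₓ = 29.80 cos 50.0° = 19.16 m/s; vertical v_y0 = 29.80 sin 50.0° = 22.83 m/s.
x = vₓ t ⇒ t = 57.2/19.16 = 2.986 s.
Vertical velocity there: v_y = v_y0 − g t = 22.83 − 9.81 × 2.986 = −6.466 m/s.
Speed: √(vₓ² + v_y²) = √(19.16² + 6.466²) = 20.22 m/s.

20.2 m/s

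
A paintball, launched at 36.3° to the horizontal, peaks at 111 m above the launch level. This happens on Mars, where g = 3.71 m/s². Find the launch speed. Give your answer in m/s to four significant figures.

At the peak v_y = 0, so v_y0 = √(2gH) = √(2 × 3.71 × 111) = 28.70 m/s.
v_y0 = v₀ sin θ ⇒ v₀ = 28.70 / sin 36.3° = 48.48 m/s.

48.48 m/s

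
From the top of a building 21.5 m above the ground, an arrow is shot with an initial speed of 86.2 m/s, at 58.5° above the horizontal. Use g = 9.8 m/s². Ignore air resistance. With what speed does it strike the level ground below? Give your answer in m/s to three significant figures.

88.6 m/s

Resolve: vₓ = 86.20 cos 58.5° = 45.04 m/s and v_y0 = 86.20 sin 58.5° = 73.50 m/s.
Vertical motion (up positive, ground at y = 0): 4.900 t² − (73.50) t − 21.5 = 0, so t = (73.50 + √(73.50² + 2·9.80·21.5)) / 9.80 = (73.50 + 76.31) / 9.80 = 15.29 s.
Vertical velocity at impact: v_y = v_y0 − g t = 73.50 − 9.80 × 15.29 = −76.31 m/s.
Speed: |v| = √(vₓ² + v_y²) = √(45.04² + 76.31²) = 88.61 m/s.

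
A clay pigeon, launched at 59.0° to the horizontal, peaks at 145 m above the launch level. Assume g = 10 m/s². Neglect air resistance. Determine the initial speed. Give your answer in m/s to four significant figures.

62.83 m/s

At the peak v_y = 0, so v_y0 = √(2gH) = √(2 × 10.0 × 145) = 53.85 m/s.
v_y0 = v₀ sin θ ⇒ v₀ = 53.85 / sin 59.0° = 62.83 m/s.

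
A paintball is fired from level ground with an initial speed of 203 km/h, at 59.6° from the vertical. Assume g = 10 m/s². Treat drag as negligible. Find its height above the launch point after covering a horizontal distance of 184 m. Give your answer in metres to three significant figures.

Convert: 203 km/h = 203/3.6 = 56.39 m/s.
Components: vₓ = 56.39 sin 59.6° = 48.64 m/s, v_y0 = 56.39 cos 59.6° = 28.53 m/s.
x = vₓ t ⇒ t = 184/48.64 = 3.783 s.
Height: y = v_y0 t − ½ g t² = 28.53 × 3.783 − 5.000 × 3.783² = 108.0 − 71.56 = 36.39 m.

36.4 m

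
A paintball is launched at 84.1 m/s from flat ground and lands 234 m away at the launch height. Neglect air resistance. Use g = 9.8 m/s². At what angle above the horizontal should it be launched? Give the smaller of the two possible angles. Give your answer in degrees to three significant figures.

9.46°

From R = (v₀²/g) sin 2θ: sin 2θ = 9.80 × 234 / 7072.8 = 0.3242.
2θ = 18.92° or 180° − 18.92° = 161.1°, so θ = 9.459° or 80.54°.
The smaller angle is 9.459°.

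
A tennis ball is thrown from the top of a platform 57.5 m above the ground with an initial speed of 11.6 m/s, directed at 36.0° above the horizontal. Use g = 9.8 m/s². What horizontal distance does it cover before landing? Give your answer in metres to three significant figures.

39.3 m

Horizontal component vₓ = 11.60 cos 36.0° = 9.385 m/s; vertical v_y0 = 11.60 sin 36.0° = 6.818 m/s.
Vertical motion (up positive, ground at y = 0): 4.900 t² − (6.818) t − 57.5 = 0, so t = (6.818 + √(6.818² + 2·9.80·57.5)) / 9.80 = (6.818 + 34.26) / 9.80 = 4.191 s.
Horizontal distance: R = vₓ t = 9.385 × 4.191 = 39.33 m.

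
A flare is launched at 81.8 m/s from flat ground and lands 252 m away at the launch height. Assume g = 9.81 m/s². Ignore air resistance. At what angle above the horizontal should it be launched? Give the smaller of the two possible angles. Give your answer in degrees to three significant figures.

10.8°

R = v₀² sin 2θ / g gives sin 2θ = gR/v₀² = 9.81·252/81.8² = 0.3695.
2θ = 21.68° or 180° − 21.68° = 158.3°, so θ = 10.84° or 79.16°.
The smaller angle is 10.84°.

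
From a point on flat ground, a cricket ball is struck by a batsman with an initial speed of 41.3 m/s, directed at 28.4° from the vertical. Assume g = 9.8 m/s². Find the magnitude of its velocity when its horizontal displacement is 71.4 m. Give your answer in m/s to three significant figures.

19.7 m/s

Resolve: vₓ = 41.30 sin 28.4° = 19.64 m/s and v_y0 = 41.30 cos 28.4° = 36.33 m/s.
x = vₓ t ⇒ t = 71.4/19.64 = 3.635 s.
Vertical velocity there: v_y = v_y0 − g t = 36.33 − 9.80 × 3.635 = 0.7081 m/s.
Speed: √(vₓ² + v_y²) = √(19.64² + 0.7081²) = 19.66 m/s.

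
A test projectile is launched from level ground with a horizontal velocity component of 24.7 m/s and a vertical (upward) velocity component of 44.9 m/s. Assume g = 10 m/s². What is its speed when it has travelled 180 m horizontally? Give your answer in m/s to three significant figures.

At x = 180 m, t = x/vₓ = 180/24.70 = 7.287 s.
Vertical velocity there: v_y = v_y0 − g t = 44.90 − 10.0 × 7.287 = −27.97 m/s.
Speed: √(vₓ² + v_y²) = √(24.70² + 27.97²) = 37.32 m/s.

37.3 m/s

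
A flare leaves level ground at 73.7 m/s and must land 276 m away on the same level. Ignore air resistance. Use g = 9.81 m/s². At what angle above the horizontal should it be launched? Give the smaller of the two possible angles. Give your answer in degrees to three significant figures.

14.9°

R = v₀² sin 2θ / g gives sin 2θ = gR/v₀² = 9.81·276/73.7² = 0.4985.
2θ = 29.90° or 180° − 29.90° = 150.1°, so θ = 14.95° or 75.05°.
The smaller angle is 14.95°.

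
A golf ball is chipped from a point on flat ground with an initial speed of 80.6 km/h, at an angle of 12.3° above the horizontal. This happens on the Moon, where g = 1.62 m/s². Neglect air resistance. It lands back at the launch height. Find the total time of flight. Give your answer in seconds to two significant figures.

Convert: 80.6 km/h = 80.6/3.6 = 22.39 m/s.
Horizontal component vₓ = 22.39 cos 12.3° = 21.87 m/s; vertical v_y0 = 22.39 sin 12.3° = 4.770 m/s.
Time of flight on level ground: T = 2 v_y0 / g = 2 × 4.770 / 1.62 = 5.888 s.

5.9 s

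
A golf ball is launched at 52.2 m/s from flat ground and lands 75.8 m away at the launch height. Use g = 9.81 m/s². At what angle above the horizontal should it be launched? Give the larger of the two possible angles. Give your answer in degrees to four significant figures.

82.08°

Level-ground range R = v₀² sin(2θ)/g ⇒ sin(2θ) = gR/v₀² = 9.81 × 75.8 / 52.2² = 0.2729.
2θ = 15.84° or 180° − 15.84° = 164.2°, so θ = 7.918° or 82.08°.
The larger angle is 82.08°.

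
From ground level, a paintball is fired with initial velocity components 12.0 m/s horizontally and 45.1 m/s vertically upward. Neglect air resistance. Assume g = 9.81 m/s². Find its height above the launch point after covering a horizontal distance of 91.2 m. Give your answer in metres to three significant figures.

59.4 m

Time to reach x = 91.2 m: t = x/vₓ = 91.2/12.00 = 7.600 s.
Height: y = v_y0 t − ½ g t² = 45.10 × 7.600 − 4.905 × 7.600² = 342.8 − 283.3 = 59.45 m.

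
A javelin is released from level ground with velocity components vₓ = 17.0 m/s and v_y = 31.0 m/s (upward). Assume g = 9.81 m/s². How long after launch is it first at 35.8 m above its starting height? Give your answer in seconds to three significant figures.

1.52 s

Height y(t) = 31.00 t − 4.905 t² = 35.8 gives 4.905 t² − 31.00 t + 35.8 = 0.
t = [31.00 ± √(31.00² − 2·9.81·35.8)] / 9.81 = (31.00 ± 16.08) / 9.81, so t = 1.521 s or t = 4.799 s.
The first (ascending) time is 1.521 s.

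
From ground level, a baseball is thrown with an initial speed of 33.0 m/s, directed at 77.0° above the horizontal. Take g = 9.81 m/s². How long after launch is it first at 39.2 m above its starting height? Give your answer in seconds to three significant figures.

Components: vₓ = 33.00 cos 77.0° = 7.423 m/s, v_y0 = 33.00 sin 77.0° = 32.15 m/s.
Set y = v_y0 t − ½ g t² = 39.2: 4.905 t² − 32.15 t + 39.2 = 0.
Quadratic formula: t = (32.15 ± √264.79) / 9.81 = (32.15 ± 16.27) / 9.81 → t = 1.619 s or 4.936 s.
The first (ascending) time is 1.619 s.

1.62 s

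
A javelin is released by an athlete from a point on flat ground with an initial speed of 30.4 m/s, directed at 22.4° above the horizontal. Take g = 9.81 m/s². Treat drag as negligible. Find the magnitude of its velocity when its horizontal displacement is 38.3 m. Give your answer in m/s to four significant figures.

28.16 m/s

Resolve: vₓ = 30.40 cos 22.4° = 28.11 m/s and v_y0 = 30.40 sin 22.4° = 11.58 m/s.
x = vₓ t ⇒ t = 38.3/28.11 = 1.363 s.
Vertical velocity there: v_y = v_y0 − g t = 11.58 − 9.81 × 1.363 = −1.783 m/s.
Speed: √(vₓ² + v_y²) = √(28.11² + 1.783²) = 28.16 m/s.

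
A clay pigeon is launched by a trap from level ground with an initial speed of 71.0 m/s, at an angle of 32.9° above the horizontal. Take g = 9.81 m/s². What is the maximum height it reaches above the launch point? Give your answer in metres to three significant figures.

vₓ = 71.00 cos 32.9° = 59.61 m/s; v_y0 = 71.00 sin 32.9° = 38.57 m/s.
At the apex v_y = 0, so H = v_y0²/(2g) = 38.57²/19.62 = 75.80 m.

75.8 m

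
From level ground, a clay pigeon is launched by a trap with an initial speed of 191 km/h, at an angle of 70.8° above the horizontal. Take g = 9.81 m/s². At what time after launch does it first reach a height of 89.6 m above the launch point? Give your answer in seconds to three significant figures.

Convert: 191 km/h = 191/3.6 = 53.06 m/s.
Components: vₓ = 53.06 cos 70.8° = 17.45 m/s, v_y0 = 53.06 sin 70.8° = 50.10 m/s.
Require v_y0 t − ½ g t² = 89.6, i.e. 4.905 t² − 50.10 t + 89.6 = 0.
t = [50.10 ± √(50.10² − 2·9.81·89.6)] / 9.81 = (50.10 ± 27.43) / 9.81, so t = 2.311 s or t = 7.904 s.
The first (ascending) time is 2.311 s.

2.31 s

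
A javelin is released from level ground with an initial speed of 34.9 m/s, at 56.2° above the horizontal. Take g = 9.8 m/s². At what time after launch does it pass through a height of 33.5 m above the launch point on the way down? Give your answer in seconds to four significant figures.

4.345 s

Components: vₓ = 34.90 cos 56.2° = 19.41 m/s, v_y0 = 34.90 sin 56.2° = 29.00 m/s.
Set y = v_y0 t − ½ g t² = 33.5: 4.900 t² − 29.00 t + 33.5 = 0.
t = [29.00 ± √(29.00² − 2·9.80·33.5)] / 9.80 = (29.00 ± 13.58) / 9.80, so t = 1.573 s or t = 4.345 s.
The descending-branch root is 4.345 s.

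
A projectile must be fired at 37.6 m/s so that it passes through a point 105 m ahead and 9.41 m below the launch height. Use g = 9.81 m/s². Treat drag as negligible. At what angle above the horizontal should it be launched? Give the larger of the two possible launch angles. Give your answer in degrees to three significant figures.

Trajectory: y = x tanθ − g x² (1 + tan²θ)/(2v₀²). With x = 105, y = −9.41, v₀ = 37.6, g = 9.81:
38.25 tan²θ − 105 tanθ + (28.84) = 0.
tanθ = [105 ± √(105² − 4 × 38.25 × (28.84))] / (2 × 38.25) = (105 ± 81.32) / 76.50, giving tanθ = 0.3096 or 2.435.
θ = 17.20° or 67.68°; the larger is 67.68°.

67.7°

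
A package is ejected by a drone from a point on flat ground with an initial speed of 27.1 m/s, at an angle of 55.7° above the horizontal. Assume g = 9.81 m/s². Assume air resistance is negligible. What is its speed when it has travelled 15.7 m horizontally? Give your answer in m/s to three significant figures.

Components: vₓ = 27.10 cos 55.7° = 15.27 m/s, v_y0 = 27.10 sin 55.7° = 22.39 m/s.
Time to reach x = 15.7 m: t = x/vₓ = 15.7/15.27 = 1.028 s.
Vertical velocity there: v_y = v_y0 − g t = 22.39 − 9.81 × 1.028 = 12.30 m/s.
Speed: √(vₓ² + v_y²) = √(15.27² + 12.30²) = 19.61 m/s.

19.6 m/s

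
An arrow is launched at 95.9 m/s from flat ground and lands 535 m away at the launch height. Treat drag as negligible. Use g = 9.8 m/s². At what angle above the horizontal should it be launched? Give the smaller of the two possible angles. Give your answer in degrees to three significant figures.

17.4°

Level-ground range R = v₀² sin(2θ)/g ⇒ sin(2θ) = gR/v₀² = 9.80 × 535 / 95.9² = 0.5701.
2θ = 34.76° or 180° − 34.76° = 145.2°, so θ = 17.38° or 72.62°.
The smaller angle is 17.38°.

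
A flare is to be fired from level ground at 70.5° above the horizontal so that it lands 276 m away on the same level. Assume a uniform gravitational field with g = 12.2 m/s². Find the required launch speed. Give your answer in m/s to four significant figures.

73.15 m/s

Level-ground range: R = v₀² sin(2θ)/g, so v₀ = √(gR / sin 2θ).
v₀ = √(12.2 × 276 / sin 141.0°) = √(3367 / 0.6293) = √5350.5 = 73.15 m/s.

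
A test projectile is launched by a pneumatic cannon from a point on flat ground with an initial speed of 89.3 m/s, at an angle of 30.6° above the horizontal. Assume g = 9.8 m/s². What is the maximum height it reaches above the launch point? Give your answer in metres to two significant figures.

Resolve: vₓ = 89.30 cos 30.6° = 76.86 m/s and v_y0 = 89.30 sin 30.6° = 45.46 m/s.
At the apex v_y = 0, so H = v_y0²/(2g) = 45.46²/19.60 = 105.4 m.

110 m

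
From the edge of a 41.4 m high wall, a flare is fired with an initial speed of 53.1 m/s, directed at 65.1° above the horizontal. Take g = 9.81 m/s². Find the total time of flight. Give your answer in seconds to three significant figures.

10.6 s

Components: vₓ = 53.10 cos 65.1° = 22.36 m/s, v_y0 = 53.10 sin 65.1° = 48.16 m/s.
With up positive and y = 0 at the ground: y(t) = 41.4 + (48.16) t − 4.905 t². Setting y = 0 and taking the positive root: t = [48.16 + √(48.16² + 2·9.81·41.4)] / 9.81 = (48.16 + 55.96) / 9.81 = 10.61 s.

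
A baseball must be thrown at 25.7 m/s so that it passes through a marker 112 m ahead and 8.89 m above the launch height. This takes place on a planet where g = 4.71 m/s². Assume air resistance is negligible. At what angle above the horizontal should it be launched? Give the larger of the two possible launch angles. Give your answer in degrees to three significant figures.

Trajectory: y = x tanθ − g x² (1 + tan²θ)/(2v₀²). With x = 112, y = 8.89, v₀ = 25.7, g = 4.71:
44.73 tan²θ − 112 tanθ + (53.62) = 0.
tanθ = [112 ± √(112² − 4 × 44.73 × (53.62))] / (2 × 44.73) = (112 ± 54.33) / 89.45, giving tanθ = 0.6447 or 1.859.
θ = 32.81° or 61.73°; the larger is 61.73°.

61.7°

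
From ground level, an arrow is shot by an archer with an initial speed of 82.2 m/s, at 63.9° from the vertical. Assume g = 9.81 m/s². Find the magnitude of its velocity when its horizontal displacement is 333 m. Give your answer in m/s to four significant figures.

74.26 m/s

Resolve: vₓ = 82.20 sin 63.9° = 73.82 m/s and v_y0 = 82.20 cos 63.9° = 36.16 m/s.
At x = 333 m, t = x/vₓ = 333/73.82 = 4.511 s.
Vertical velocity there: v_y = v_y0 − g t = 36.16 − 9.81 × 4.511 = −8.091 m/s.
Speed: √(vₓ² + v_y²) = √(73.82² + 8.091²) = 74.26 m/s.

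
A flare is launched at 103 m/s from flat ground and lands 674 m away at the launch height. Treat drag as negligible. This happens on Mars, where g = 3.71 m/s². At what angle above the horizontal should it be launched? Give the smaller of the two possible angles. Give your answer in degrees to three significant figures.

Level-ground range R = v₀² sin(2θ)/g ⇒ sin(2θ) = gR/v₀² = 3.71 × 674 / 103² = 0.2357.
2θ = 13.63° or 180° − 13.63° = 166.4°, so θ = 6.816° or 83.18°.
The smaller angle is 6.816°.

6.82°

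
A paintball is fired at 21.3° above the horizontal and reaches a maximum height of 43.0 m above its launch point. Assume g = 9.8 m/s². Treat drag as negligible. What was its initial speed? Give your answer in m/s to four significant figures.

At the peak v_y = 0, so v_y0 = √(2gH) = √(2 × 9.80 × 43.0) = 29.03 m/s.
v_y0 = v₀ sin θ ⇒ v₀ = 29.03 / sin 21.3° = 79.92 m/s.

79.92 m/s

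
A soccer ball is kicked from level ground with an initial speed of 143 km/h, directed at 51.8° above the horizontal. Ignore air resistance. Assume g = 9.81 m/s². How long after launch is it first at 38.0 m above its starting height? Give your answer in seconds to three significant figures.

1.64 s

Convert: 143 km/h = 143/3.6 = 39.72 m/s.
Horizontal component vₓ = 39.72 cos 51.8° = 24.56 m/s; vertical v_y0 = 39.72 sin 51.8° = 31.22 m/s.
Height y(t) = 31.22 t − 4.905 t² = 38.0 gives 4.905 t² − 31.22 t + 38.0 = 0.
Quadratic formula: t = (31.22 ± √228.88) / 9.81 = (31.22 ± 15.13) / 9.81 → t = 1.640 s or 4.724 s.
The first (ascending) time is 1.640 s.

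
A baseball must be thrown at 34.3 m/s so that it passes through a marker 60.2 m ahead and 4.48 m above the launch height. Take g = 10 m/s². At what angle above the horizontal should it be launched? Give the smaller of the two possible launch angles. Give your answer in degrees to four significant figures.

Trajectory: y = x tanθ − g x² (1 + tan²θ)/(2v₀²). With x = 60.2, y = 4.48, v₀ = 34.3, g = 10.0:
15.40 tan²θ − 60.2 tanθ + (19.88) = 0.
tanθ = [60.2 ± √(60.2² − 4 × 15.40 × (19.88))] / (2 × 15.40) = (60.2 ± 48.98) / 30.80, giving tanθ = 0.3642 or 3.544.
θ = 20.01° or 74.24°; the smaller is 20.01°.

20.01°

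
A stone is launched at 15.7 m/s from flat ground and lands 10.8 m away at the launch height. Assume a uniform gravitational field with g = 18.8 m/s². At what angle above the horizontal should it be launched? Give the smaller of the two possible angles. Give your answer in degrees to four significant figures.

27.73°

From R = (v₀²/g) sin 2θ: sin 2θ = 18.8 × 10.8 / 246.49 = 0.8237.
2θ = 55.46° or 180° − 55.46° = 124.5°, so θ = 27.73° or 62.27°.
The smaller angle is 27.73°.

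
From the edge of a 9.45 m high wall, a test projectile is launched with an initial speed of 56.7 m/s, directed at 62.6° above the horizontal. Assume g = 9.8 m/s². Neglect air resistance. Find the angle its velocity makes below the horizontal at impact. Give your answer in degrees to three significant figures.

vₓ = 56.70 cos 62.6° = 26.09 m/s; v_y0 = 56.70 sin 62.6° = 50.34 m/s.
Vertical motion (up positive, ground at y = 0): 4.900 t² − (50.34) t − 9.45 = 0, so t = (50.34 + √(50.34² + 2·9.80·9.45)) / 9.80 = (50.34 + 52.15) / 9.80 = 10.46 s.
At impact: v_y = v_y0 − g t = −52.15 m/s; vₓ = 26.09 m/s.
Angle below horizontal: arctan(|v_y|/vₓ) = arctan(52.15/26.09) = 63.42°.

63.4°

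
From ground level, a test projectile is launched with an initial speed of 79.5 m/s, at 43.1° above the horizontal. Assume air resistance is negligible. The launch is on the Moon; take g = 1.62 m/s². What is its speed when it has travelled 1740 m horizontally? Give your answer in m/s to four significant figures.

vₓ = 79.50 cos 43.1° = 58.05 m/s; v_y0 = 79.50 sin 43.1° = 54.32 m/s.
x = vₓ t ⇒ t = 1740/58.05 = 29.98 s.
Vertical velocity there: v_y = v_y0 − g t = 54.32 − 1.62 × 29.98 = 5.760 m/s.
Speed: √(vₓ² + v_y²) = √(58.05² + 5.760²) = 58.33 m/s.

58.33 m/s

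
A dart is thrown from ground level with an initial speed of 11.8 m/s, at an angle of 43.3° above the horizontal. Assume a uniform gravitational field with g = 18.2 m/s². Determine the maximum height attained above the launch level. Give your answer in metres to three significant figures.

1.80 m

Horizontal component vₓ = 11.80 cos 43.3° = 8.588 m/s; vertical v_y0 = 11.80 sin 43.3° = 8.093 m/s.
Maximum height: H = v_y0² / (2g) = 8.093² / (2 × 18.2) = 1.799 m.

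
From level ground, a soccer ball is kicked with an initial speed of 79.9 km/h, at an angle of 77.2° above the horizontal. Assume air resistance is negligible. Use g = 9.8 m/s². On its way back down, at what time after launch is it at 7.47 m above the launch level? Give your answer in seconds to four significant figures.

Convert: 79.9 km/h = 79.9/3.6 = 22.19 m/s.
Resolve: vₓ = 22.19 cos 77.2° = 4.917 m/s and v_y0 = 22.19 sin 77.2° = 21.64 m/s.
Height y(t) = 21.64 t − 4.900 t² = 7.47 gives 4.900 t² − 21.64 t + 7.47 = 0.
t = [21.64 ± √(21.64² − 2·9.80·7.47)] / 9.80 = (21.64 ± 17.94) / 9.80, so t = 0.3774 s or t = 4.040 s.
The descending-branch root is 4.040 s.

4.040 s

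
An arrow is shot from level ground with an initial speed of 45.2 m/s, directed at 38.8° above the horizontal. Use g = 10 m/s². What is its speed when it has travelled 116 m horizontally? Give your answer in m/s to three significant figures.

35.5 m/s

Resolve: vₓ = 45.20 cos 38.8° = 35.23 m/s and v_y0 = 45.20 sin 38.8° = 28.32 m/s.
Time to reach x = 116 m: t = x/vₓ = 116/35.23 = 3.293 s.
Vertical velocity there: v_y = v_y0 − g t = 28.32 − 10.0 × 3.293 = −4.608 m/s.
Speed: √(vₓ² + v_y²) = √(35.23² + 4.608²) = 35.53 m/s.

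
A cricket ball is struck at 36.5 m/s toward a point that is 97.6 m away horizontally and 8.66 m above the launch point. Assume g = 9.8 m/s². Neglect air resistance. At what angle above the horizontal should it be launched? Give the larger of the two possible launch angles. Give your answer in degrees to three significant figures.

65.8°

Trajectory: y = x tanθ − g x² (1 + tan²θ)/(2v₀²). With x = 97.6, y = 8.66, v₀ = 36.5, g = 9.80:
35.04 tan²θ − 97.6 tanθ + (43.70) = 0.
tanθ = [97.6 ± √(97.6² − 4 × 35.04 × (43.70))] / (2 × 35.04) = (97.6 ± 58.33) / 70.07, giving tanθ = 0.5605 or 2.225.
θ = 29.27° or 65.80°; the larger is 65.80°.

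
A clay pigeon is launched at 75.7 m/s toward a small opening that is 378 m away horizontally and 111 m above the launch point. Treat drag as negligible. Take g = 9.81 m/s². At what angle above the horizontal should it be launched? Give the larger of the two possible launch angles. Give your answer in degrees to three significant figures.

Trajectory: y = x tanθ − g x² (1 + tan²θ)/(2v₀²). With x = 378, y = 111, v₀ = 75.7, g = 9.81:
122.3 tan²θ − 378 tanθ + (233.3) = 0.
tanθ = [378 ± √(378² − 4 × 122.3 × (233.3))] / (2 × 122.3) = (378 ± 169.6) / 244.6, giving tanθ = 0.8521 or 2.239.
θ = 40.44° or 65.93°; the larger is 65.93°.

65.9°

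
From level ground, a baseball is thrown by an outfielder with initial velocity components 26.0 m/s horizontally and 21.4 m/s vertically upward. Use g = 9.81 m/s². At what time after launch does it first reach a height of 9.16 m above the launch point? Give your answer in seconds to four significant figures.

0.4811 s

Require v_y0 t − ½ g t² = 9.16, i.e. 4.905 t² − 21.40 t + 9.16 = 0.
t = [21.40 ± √(21.40² − 2·9.81·9.16)] / 9.81 = (21.40 ± 16.68) / 9.81, so t = 0.4811 s or t = 3.882 s.
The first (ascending) time is 0.4811 s.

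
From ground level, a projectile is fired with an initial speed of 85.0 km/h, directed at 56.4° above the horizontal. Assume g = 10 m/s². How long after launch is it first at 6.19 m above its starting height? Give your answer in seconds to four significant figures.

0.3450 s

Convert: 85.0 km/h = 85.0/3.6 = 23.61 m/s.
Components: vₓ = 23.61 cos 56.4° = 13.07 m/s, v_y0 = 23.61 sin 56.4° = 19.67 m/s.
Height y(t) = 19.67 t − 5.000 t² = 6.19 gives 5.000 t² − 19.67 t + 6.19 = 0.
t = [19.67 ± √(19.67² − 2·10.0·6.19)] / 10.0 = (19.67 ± 16.22) / 10.0, so t = 0.3450 s or t = 3.588 s.
The first (ascending) time is 0.3450 s.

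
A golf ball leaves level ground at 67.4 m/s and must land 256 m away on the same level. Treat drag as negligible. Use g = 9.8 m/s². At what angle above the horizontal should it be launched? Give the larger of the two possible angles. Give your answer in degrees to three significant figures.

Level-ground range R = v₀² sin(2θ)/g ⇒ sin(2θ) = gR/v₀² = 9.80 × 256 / 67.4² = 0.5523.
2θ = 33.52° or 180° − 33.52° = 146.5°, so θ = 16.76° or 73.24°.
The larger angle is 73.24°.

73.2°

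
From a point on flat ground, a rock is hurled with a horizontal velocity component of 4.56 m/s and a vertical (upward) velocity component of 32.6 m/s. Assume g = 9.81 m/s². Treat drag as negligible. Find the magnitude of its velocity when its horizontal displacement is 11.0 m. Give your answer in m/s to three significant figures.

10.0 m/s

Time to reach x = 11.0 m: t = x/vₓ = 11.0/4.560 = 2.412 s.
Vertical velocity there: v_y = v_y0 − g t = 32.60 − 9.81 × 2.412 = 8.936 m/s.
Speed: √(vₓ² + v_y²) = √(4.560² + 8.936²) = 10.03 m/s.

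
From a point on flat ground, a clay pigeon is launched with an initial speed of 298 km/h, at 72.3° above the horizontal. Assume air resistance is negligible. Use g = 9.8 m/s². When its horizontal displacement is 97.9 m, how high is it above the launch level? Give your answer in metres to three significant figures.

Convert: 298 km/h = 298/3.6 = 82.78 m/s.
vₓ = 82.78 cos 72.3° = 25.17 m/s; v_y0 = 82.78 sin 72.3° = 78.86 m/s.
x = vₓ t ⇒ t = 97.9/25.17 = 3.890 s.
Height: y = v_y0 t − ½ g t² = 78.86 × 3.890 − 4.900 × 3.890² = 306.8 − 74.15 = 232.6 m.

233 m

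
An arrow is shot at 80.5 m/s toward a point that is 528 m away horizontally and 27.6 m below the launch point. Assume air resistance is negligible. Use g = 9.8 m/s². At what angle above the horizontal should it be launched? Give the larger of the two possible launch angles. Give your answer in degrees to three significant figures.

Trajectory: y = x tanθ − g x² (1 + tan²θ)/(2v₀²). With x = 528, y = −27.6, v₀ = 80.5, g = 9.80:
210.8 tan²θ − 528 tanθ + (183.2) = 0.
tanθ = [528 ± √(528² − 4 × 210.8 × (183.2))] / (2 × 210.8) = (528 ± 352.6) / 421.6, giving tanθ = 0.4161 or 2.089.
θ = 22.59° or 64.42°; the larger is 64.42°.

64.4°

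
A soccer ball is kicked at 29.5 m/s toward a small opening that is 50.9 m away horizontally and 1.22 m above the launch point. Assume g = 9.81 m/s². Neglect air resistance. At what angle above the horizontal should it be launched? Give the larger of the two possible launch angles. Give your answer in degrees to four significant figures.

72.34°

Trajectory: y = x tanθ − g x² (1 + tan²θ)/(2v₀²). With x = 50.9, y = 1.22, v₀ = 29.5, g = 9.81:
14.60 tan²θ − 50.9 tanθ + (15.82) = 0.
tanθ = [50.9 ± √(50.9² − 4 × 14.60 × (15.82))] / (2 × 14.60) = (50.9 ± 40.82) / 29.21, giving tanθ = 0.3450 or 3.141.
θ = 19.03° or 72.34°; the larger is 72.34°.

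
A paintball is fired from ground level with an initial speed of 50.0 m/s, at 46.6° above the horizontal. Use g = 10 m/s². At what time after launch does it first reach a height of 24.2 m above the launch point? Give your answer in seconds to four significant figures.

vₓ = 50.00 cos 46.6° = 34.35 m/s; v_y0 = 50.00 sin 46.6° = 36.33 m/s.
Height y(t) = 36.33 t − 5.000 t² = 24.2 gives 5.000 t² − 36.33 t + 24.2 = 0.
Quadratic formula: t = (36.33 ± √835.78) / 10.0 = (36.33 ± 28.91) / 10.0 → t = 0.7419 s or 6.524 s.
The first (ascending) time is 0.7419 s.

0.7419 s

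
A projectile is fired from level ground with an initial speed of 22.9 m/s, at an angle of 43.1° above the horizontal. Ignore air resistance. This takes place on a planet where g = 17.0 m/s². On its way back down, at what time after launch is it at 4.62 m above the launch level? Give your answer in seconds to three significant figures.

1.47 s

Resolve: vₓ = 22.90 cos 43.1° = 16.72 m/s and v_y0 = 22.90 sin 43.1° = 15.65 m/s.
Require v_y0 t − ½ g t² = 4.62, i.e. 8.500 t² − 15.65 t + 4.62 = 0.
Quadratic formula: t = (15.65 ± √87.748) / 17.0 = (15.65 ± 9.367) / 17.0 → t = 0.3694 s or 1.471 s.
The descending-branch root is 1.471 s.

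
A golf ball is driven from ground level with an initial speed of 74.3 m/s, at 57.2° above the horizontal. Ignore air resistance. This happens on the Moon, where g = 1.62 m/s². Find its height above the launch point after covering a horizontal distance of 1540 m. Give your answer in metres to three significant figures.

Resolve: vₓ = 74.30 cos 57.2° = 40.25 m/s and v_y0 = 74.30 sin 57.2° = 62.45 m/s.
At x = 1540 m, t = x/vₓ = 1540/40.25 = 38.26 s.
Height: y = v_y0 t − ½ g t² = 62.45 × 38.26 − 0.8100 × 38.26² = 2390 − 1186 = 1204 m.

1200 m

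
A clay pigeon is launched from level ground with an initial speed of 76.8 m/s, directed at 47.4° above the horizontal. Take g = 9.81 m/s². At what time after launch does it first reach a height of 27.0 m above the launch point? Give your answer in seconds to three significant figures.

vₓ = 76.80 cos 47.4° = 51.98 m/s; v_y0 = 76.80 sin 47.4° = 56.53 m/s.
Height y(t) = 56.53 t − 4.905 t² = 27.0 gives 4.905 t² − 56.53 t + 27.0 = 0.
t = [56.53 ± √(56.53² − 2·9.81·27.0)] / 9.81 = (56.53 ± 51.63) / 9.81, so t = 0.4992 s or t = 11.03 s.
The first (ascending) time is 0.4992 s.

0.499 s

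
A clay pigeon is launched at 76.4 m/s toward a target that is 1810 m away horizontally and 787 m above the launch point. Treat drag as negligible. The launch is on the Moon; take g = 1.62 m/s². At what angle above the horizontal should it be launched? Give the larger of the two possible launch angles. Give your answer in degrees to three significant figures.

Trajectory: y = x tanθ − g x² (1 + tan²θ)/(2v₀²). With x = 1810, y = 787, v₀ = 76.4, g = 1.62:
454.6 tan²θ − 1810 tanθ + (1242) = 0.
tanθ = [1810 ± √(1810² − 4 × 454.6 × (1242))] / (2 × 454.6) = (1810 ± 1009) / 909.3, giving tanθ = 0.8809 or 3.100.
θ = 41.38° or 72.12°; the larger is 72.12°.

72.1°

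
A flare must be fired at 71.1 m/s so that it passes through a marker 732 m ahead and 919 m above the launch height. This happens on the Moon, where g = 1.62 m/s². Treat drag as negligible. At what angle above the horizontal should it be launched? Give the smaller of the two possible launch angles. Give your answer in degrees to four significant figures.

Trajectory: y = x tanθ − g x² (1 + tan²θ)/(2v₀²). With x = 732, y = 919, v₀ = 71.1, g = 1.62:
85.86 tan²θ − 732 tanθ + (1005) = 0.
tanθ = [732 ± √(732² − 4 × 85.86 × (1005))] / (2 × 85.86) = (732 ± 436.7) / 171.7, giving tanθ = 1.720 or 6.806.
θ = 59.82° or 81.64°; the smaller is 59.82°.

59.82°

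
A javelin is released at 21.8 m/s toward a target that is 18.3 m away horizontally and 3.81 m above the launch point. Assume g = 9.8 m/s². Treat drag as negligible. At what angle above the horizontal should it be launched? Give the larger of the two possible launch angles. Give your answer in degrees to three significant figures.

78.4°

Trajectory: y = x tanθ − g x² (1 + tan²θ)/(2v₀²). With x = 18.3, y = 3.81, v₀ = 21.8, g = 9.80:
3.453 tan²θ − 18.3 tanθ + (7.263) = 0.
tanθ = [18.3 ± √(18.3² − 4 × 3.453 × (7.263))] / (2 × 3.453) = (18.3 ± 15.32) / 6.906, giving tanθ = 0.4321 or 4.868.
θ = 23.37° or 78.39°; the larger is 78.39°.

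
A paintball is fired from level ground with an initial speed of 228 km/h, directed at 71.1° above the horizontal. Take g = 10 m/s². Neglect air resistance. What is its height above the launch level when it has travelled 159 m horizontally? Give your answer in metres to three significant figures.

164 m

Convert: 228 km/h = 228/3.6 = 63.33 m/s.
Components: vₓ = 63.33 cos 71.1° = 20.51 m/s, v_y0 = 63.33 sin 71.1° = 59.92 m/s.
At x = 159 m, t = x/vₓ = 159/20.51 = 7.751 s.
Height: y = v_y0 t − ½ g t² = 59.92 × 7.751 − 5.000 × 7.751² = 464.4 − 300.4 = 164.0 m.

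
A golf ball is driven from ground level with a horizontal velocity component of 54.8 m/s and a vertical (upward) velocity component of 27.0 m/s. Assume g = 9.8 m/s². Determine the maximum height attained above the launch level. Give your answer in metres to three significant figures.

Peak height H = v_y0² / (2g) = 729.00 / 19.60 = 37.19 m.

37.2 m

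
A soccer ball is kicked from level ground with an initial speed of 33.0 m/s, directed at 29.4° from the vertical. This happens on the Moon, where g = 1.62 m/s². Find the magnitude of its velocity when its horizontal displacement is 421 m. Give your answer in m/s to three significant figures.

vₓ = 33.00 sin 29.4° = 16.20 m/s; v_y0 = 33.00 cos 29.4° = 28.75 m/s.
x = vₓ t ⇒ t = 421/16.20 = 25.99 s.
Vertical velocity there: v_y = v_y0 − g t = 28.75 − 1.62 × 25.99 = −13.35 m/s.
Speed: √(vₓ² + v_y²) = √(16.20² + 13.35²) = 20.99 m/s.

21.0 m/s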